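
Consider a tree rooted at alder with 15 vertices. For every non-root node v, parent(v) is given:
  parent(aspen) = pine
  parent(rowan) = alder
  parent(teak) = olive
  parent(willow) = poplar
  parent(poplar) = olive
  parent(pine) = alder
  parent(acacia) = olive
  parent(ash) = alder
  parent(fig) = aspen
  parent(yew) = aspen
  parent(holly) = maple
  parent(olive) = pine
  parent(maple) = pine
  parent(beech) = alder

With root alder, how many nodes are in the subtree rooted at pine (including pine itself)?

11

The subtree rooted at pine contains: pine, olive, aspen, maple, teak, poplar, acacia, yew, fig, holly, willow — 11 nodes.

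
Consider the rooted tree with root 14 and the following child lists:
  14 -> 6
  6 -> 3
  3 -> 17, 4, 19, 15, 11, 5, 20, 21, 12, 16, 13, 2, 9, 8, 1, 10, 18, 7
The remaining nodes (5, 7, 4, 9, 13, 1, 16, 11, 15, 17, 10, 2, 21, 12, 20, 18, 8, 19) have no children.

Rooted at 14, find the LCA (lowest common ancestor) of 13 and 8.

Path 13→root: 13 3 6 14; path 8→root: 8 3 6 14.
First common node: 3.

3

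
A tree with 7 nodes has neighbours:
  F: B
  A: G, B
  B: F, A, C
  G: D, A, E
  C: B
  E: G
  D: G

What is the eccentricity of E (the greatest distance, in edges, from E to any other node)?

The node farthest from E is C (F also at distance 4), via E-G-A-B-C — 4 edges.

4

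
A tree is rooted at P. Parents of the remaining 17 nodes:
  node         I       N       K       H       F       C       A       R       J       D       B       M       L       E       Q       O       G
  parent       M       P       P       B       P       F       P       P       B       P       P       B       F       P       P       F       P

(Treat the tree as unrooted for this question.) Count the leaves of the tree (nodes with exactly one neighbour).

14

The leaves are A, C, D, E, G, H, I, J, K, L, N, O, Q, R.
That is 14 leaves.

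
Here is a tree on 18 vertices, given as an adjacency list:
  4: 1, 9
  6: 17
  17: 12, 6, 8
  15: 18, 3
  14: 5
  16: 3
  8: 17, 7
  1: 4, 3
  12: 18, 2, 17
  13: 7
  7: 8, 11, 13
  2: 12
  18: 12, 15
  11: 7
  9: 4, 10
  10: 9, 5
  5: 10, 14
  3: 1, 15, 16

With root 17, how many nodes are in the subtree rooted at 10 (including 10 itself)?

10's subtree: {10, 5, 14}, size 3.

3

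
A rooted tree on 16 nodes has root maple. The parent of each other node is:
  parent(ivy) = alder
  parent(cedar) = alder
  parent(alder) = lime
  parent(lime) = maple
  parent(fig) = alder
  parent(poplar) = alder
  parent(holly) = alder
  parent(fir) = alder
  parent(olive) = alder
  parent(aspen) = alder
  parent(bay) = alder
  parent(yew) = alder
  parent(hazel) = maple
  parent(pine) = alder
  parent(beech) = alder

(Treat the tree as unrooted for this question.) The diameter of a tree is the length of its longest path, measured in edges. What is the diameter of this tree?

4

Starting from hazel, a farthest node is fir at distance 4.
One longest path: hazel-maple-lime-alder-fir.
So the diameter is 4.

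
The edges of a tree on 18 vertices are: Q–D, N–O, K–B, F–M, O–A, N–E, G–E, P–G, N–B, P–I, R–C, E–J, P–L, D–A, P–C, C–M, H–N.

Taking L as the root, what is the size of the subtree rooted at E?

Descendants of E (including itself): E, N, J, B, O, H, K, A, D, Q. That's 10.

10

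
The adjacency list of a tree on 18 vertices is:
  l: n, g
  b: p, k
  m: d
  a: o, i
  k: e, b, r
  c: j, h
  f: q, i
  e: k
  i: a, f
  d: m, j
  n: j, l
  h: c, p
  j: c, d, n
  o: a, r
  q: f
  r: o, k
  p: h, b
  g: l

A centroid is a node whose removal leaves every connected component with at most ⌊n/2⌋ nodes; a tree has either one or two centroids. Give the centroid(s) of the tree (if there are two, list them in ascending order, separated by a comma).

If p is removed the pieces have sizes 9, 8, all ≤ ⌊18/2⌋ = 9.
Its neighbour b also leaves a largest component of size 9, so both are centroids.

b, p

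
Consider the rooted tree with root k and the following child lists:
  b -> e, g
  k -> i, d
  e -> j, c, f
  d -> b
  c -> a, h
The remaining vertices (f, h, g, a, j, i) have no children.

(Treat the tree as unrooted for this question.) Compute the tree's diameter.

6

Starting from i, a farthest node is h at distance 6.
One longest path: i-k-d-b-e-c-h.
So the diameter is 6.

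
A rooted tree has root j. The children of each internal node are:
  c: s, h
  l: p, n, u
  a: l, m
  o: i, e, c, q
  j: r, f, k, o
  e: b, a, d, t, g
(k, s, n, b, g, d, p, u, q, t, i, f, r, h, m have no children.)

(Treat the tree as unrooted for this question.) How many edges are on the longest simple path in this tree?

6

BFS from p reaches h last, at distance 6; BFS from h confirms no node is farther.
Path: p–l–a–e–o–c–h.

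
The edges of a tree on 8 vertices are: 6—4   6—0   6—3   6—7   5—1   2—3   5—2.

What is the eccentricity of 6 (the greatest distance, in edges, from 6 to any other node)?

4

The node farthest from 6 is 1, via 6-3-2-5-1 — 4 edges.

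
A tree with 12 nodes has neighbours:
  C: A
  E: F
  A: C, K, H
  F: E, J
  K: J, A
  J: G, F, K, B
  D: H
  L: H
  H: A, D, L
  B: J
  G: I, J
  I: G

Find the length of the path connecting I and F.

3

I–G–J–F: 3 edges.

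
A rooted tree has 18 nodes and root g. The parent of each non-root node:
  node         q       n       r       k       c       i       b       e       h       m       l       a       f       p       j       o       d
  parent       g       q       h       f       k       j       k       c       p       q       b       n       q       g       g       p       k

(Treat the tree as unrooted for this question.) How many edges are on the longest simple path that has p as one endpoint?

6

The node farthest from p is e (l also at distance 6), via p–g–q–f–k–c–e — 6 edges.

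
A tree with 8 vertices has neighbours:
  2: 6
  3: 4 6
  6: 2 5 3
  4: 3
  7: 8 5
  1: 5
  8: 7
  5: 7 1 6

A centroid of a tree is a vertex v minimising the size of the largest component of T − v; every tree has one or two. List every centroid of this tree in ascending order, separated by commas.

5, 6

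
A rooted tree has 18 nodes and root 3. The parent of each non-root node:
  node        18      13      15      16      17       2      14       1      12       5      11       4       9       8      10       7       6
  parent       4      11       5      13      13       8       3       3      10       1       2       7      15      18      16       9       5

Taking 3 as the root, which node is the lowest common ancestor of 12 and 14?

Path 12→root: 12 10 16 13 11 2 8 18 4 7 9 15 5 1 3; path 14→root: 14 3.
First common node: 3.

3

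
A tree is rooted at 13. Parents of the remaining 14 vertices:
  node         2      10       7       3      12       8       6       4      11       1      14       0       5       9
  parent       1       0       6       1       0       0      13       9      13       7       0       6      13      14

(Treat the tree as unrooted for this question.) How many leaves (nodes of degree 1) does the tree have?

The leaves are 2, 3, 4, 5, 8, 10, 11, 12.
That is 8 leaves.

8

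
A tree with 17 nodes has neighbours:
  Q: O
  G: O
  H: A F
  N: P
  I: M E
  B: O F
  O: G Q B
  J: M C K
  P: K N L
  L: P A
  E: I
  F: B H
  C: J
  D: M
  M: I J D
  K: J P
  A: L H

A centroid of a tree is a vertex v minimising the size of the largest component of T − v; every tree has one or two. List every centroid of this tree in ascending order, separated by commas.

P

If P is removed the pieces have sizes 8, 7, 1, all ≤ ⌊17/2⌋ = 8.
Every other node leaves some component of size > 8, so the centroid is unique.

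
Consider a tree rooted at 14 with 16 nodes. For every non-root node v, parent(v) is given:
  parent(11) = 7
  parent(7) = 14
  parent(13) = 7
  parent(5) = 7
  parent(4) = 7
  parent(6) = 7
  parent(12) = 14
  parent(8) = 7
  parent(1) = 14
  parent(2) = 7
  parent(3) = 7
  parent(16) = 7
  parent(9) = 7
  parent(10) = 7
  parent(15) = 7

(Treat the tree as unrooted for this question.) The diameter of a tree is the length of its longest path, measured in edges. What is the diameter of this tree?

3

Starting from 1, a farthest node is 4 at distance 3.
One longest path: 1 - 14 - 7 - 4.
So the diameter is 3.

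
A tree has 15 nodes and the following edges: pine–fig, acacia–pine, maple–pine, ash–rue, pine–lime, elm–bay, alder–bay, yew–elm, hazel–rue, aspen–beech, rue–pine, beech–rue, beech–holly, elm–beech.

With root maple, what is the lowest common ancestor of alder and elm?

elm

Path alder→root: alder bay elm beech rue pine maple; path elm→root: elm beech rue pine maple.
First common node: elm.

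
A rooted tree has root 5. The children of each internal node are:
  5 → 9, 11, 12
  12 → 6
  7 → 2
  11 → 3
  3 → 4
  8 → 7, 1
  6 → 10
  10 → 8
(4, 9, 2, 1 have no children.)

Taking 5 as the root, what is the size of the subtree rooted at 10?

5

Descendants of 10 (including itself): 10, 8, 1, 7, 2. That's 5.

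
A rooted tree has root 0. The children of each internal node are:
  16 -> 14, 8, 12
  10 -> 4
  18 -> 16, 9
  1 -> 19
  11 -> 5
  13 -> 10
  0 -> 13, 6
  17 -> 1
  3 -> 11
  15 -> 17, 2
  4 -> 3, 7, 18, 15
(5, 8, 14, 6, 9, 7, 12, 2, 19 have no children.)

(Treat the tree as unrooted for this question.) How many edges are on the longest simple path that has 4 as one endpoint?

Distances from 4 peak at 4, attained at 19 (6 also at distance 4).
4-15-17-1-19

4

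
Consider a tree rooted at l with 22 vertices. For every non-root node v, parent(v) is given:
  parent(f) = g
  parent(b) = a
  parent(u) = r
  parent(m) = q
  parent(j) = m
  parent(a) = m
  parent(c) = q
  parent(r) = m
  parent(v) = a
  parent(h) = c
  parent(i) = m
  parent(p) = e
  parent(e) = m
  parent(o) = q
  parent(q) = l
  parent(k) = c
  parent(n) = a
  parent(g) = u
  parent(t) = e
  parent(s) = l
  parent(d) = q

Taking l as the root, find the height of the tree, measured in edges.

6

A deepest node is f, reached by l → q → m → r → u → g → f.
That path has 6 edges, so the height is 6.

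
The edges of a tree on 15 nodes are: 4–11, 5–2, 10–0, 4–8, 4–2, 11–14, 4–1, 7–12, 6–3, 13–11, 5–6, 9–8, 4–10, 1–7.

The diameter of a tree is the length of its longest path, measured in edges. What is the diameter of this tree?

7

BFS from 3 reaches 12 last, at distance 7; BFS from 12 confirms no node is farther.
Path: 3 - 6 - 5 - 2 - 4 - 1 - 7 - 12.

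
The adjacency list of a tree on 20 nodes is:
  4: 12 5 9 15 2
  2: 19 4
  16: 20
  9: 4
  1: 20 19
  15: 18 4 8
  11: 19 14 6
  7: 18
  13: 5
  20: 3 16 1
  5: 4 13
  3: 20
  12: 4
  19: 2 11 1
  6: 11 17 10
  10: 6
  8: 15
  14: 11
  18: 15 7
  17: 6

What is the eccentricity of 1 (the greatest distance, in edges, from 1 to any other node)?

6

A farthest node from 1 is 7.
The path 1 – 19 – 2 – 4 – 15 – 18 – 7 has 6 edges.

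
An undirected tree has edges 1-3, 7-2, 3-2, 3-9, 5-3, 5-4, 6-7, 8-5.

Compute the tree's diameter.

5

Starting from 6, a farthest node is 8 at distance 5.
One longest path: 6-7-2-3-5-8.
So the diameter is 5.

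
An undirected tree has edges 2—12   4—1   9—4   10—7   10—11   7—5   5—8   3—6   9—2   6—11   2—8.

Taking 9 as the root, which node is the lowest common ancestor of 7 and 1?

Ancestors of 7 (toward the root): 7, 5, 8, 2, 9.
Ancestors of 1: 1, 4, 9.
The deepest node appearing in both lists is 9.

9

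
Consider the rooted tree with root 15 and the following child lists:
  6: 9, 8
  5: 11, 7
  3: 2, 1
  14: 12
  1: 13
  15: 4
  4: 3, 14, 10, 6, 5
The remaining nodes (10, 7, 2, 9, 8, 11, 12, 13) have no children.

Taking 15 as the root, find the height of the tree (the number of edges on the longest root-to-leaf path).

4

13 sits deepest: 15 – 4 – 3 – 1 – 13 — 4 edges from the root.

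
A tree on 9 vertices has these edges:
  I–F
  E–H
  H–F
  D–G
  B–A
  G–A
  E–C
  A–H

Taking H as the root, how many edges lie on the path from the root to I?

2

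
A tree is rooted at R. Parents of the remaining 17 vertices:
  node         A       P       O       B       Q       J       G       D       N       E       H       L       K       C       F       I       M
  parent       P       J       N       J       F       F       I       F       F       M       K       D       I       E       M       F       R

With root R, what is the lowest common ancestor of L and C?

M

L's ancestor chain is L, D, F, M, R and C's is C, E, M, R; they first meet at M.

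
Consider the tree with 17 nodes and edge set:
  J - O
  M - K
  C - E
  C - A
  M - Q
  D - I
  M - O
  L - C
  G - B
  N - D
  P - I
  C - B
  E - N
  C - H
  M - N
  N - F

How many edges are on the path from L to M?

Walking from L: L - C - E - N - M. Length 4.

4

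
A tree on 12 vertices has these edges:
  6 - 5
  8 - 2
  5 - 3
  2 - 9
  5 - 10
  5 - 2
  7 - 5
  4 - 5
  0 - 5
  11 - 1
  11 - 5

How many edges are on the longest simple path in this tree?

4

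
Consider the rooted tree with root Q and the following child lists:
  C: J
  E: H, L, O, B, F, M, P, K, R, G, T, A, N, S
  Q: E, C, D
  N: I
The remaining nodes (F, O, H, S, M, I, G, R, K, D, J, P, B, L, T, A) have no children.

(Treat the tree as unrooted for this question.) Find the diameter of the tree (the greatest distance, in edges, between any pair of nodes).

5

A longest path is J–C–Q–E–N–I, with 5 edges.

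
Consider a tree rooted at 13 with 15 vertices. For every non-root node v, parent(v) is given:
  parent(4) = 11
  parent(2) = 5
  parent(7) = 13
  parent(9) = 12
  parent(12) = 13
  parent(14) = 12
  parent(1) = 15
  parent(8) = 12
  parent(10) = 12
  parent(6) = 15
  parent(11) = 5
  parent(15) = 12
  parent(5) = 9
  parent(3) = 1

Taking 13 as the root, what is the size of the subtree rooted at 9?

5

The subtree rooted at 9 contains: 9, 5, 11, 2, 4 — 5 nodes.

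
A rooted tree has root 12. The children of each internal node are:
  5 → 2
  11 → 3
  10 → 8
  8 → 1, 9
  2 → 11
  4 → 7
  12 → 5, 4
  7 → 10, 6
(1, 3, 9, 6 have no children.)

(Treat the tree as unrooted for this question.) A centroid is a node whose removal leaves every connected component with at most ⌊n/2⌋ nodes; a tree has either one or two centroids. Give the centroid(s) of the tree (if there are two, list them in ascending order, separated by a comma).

4, 7

If 7 is removed the pieces have sizes 6, 4, 1, all ≤ ⌊12/2⌋ = 6.
4 is adjacent to 7 and is also a centroid (the largest component after removing it is likewise 6).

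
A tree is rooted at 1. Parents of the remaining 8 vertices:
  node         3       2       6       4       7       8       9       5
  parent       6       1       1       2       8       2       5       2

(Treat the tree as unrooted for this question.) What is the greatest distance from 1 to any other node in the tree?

Distances from 1 peak at 3, attained at 9 (7 also at distance 3).
1-2-5-9

3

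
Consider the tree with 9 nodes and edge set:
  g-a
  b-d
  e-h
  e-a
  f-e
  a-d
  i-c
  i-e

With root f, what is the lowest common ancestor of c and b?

e

Ancestors of c (toward the root): c, i, e, f.
Ancestors of b: b, d, a, e, f.
The deepest node appearing in both lists is e.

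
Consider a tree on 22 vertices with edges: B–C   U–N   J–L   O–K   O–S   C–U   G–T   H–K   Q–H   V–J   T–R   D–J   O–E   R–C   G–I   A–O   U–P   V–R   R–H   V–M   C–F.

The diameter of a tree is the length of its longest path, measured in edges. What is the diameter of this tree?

Starting from A, a farthest node is P at distance 7.
One longest path: A–O–K–H–R–C–U–P.
So the diameter is 7.

7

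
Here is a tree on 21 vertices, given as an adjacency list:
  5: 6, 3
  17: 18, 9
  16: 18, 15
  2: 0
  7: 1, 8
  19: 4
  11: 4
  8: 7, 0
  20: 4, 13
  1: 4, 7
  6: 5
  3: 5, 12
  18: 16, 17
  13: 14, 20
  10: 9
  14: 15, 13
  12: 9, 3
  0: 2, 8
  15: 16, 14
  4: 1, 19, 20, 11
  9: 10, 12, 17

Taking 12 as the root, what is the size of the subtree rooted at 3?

Descendants of 3 (including itself): 3, 5, 6. That's 3.

3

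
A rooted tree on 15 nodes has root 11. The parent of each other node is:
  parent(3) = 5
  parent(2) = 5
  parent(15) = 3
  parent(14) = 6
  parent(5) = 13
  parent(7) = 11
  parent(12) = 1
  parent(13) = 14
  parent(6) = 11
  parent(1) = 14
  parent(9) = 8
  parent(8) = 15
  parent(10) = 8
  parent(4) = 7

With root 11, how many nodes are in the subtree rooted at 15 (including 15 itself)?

The subtree rooted at 15 contains: 15, 8, 10, 9 — 4 nodes.

4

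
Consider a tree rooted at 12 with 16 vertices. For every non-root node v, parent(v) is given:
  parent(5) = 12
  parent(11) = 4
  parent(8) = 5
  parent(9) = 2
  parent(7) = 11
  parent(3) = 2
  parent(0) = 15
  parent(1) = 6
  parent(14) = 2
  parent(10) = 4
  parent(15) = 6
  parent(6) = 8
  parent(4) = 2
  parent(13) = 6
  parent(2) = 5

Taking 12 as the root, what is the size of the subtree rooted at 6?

5

Descendants of 6 (including itself): 6, 15, 1, 13, 0. That's 5.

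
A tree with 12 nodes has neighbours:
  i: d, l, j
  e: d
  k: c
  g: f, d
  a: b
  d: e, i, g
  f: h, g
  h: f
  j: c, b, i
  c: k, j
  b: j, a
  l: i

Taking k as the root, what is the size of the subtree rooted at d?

The subtree rooted at d contains: d, g, e, f, h — 5 nodes.

5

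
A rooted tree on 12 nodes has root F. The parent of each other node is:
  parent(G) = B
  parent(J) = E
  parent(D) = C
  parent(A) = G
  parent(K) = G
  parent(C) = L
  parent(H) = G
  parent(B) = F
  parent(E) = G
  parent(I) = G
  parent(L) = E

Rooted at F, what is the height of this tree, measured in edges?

6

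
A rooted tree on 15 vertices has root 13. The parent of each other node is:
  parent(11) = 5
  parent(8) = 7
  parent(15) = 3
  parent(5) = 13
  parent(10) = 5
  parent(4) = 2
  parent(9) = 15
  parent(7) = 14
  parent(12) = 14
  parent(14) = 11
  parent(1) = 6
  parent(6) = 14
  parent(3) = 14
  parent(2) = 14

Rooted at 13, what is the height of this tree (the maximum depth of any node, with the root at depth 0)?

6

9 sits deepest: 13 → 5 → 11 → 14 → 3 → 15 → 9 — 6 edges from the root.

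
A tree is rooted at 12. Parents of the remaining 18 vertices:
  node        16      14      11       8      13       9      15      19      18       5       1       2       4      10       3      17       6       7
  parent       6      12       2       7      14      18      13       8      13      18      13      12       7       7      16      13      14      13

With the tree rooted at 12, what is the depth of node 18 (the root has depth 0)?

3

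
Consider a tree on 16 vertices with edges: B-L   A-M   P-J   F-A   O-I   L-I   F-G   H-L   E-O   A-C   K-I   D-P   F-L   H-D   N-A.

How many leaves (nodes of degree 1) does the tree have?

Degree-1 nodes: B, C, E, G, J, K, M, N — 8 of them.

8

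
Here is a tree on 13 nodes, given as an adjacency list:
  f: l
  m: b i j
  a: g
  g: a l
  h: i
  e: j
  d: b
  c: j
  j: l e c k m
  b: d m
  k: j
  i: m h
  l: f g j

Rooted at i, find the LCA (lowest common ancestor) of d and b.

Path d→root: d b m i; path b→root: b m i.
First common node: b.

b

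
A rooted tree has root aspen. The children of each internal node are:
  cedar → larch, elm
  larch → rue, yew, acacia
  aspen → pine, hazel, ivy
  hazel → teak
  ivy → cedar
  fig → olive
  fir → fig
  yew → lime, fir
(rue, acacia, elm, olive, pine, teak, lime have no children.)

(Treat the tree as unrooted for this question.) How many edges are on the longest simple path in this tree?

A longest path is olive – fig – fir – yew – larch – cedar – ivy – aspen – hazel – teak, with 9 edges.

9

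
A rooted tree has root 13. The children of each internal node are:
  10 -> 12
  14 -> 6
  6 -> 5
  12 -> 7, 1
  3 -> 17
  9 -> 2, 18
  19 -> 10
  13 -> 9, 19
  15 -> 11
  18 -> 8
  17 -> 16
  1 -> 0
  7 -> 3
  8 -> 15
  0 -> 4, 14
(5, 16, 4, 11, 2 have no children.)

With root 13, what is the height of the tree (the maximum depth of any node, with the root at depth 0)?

A deepest node is 5, reached by 13-19-10-12-1-0-14-6-5.
That path has 8 edges, so the height is 8.

8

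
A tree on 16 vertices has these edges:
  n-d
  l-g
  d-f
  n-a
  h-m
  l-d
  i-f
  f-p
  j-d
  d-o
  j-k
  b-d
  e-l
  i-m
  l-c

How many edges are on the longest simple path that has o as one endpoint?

5

A farthest node from o is h.
The path o-d-f-i-m-h has 5 edges.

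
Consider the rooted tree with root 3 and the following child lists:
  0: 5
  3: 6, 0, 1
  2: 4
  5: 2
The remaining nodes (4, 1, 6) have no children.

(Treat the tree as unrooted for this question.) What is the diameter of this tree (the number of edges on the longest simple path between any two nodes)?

5

BFS from 4 reaches 6 last, at distance 5; BFS from 6 confirms no node is farther.
Path: 4 - 2 - 5 - 0 - 3 - 6.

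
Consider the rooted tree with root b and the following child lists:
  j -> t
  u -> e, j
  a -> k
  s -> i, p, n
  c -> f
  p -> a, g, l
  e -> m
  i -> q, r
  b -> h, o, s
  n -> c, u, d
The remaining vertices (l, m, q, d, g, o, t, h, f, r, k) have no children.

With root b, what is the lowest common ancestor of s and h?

b

s's ancestor chain is s, b and h's is h, b; they first meet at b.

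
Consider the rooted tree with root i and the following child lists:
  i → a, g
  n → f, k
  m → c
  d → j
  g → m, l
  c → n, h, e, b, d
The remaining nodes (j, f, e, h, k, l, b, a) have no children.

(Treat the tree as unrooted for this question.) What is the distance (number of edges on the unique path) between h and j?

3

The path is h - c - d - j, which has 3 edges.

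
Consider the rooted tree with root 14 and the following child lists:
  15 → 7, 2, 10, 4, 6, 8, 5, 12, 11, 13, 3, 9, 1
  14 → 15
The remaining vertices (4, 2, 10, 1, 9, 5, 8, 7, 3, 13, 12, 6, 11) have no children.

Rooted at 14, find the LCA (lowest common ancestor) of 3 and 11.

Path 3→root: 3 15 14; path 11→root: 11 15 14.
First common node: 15.

15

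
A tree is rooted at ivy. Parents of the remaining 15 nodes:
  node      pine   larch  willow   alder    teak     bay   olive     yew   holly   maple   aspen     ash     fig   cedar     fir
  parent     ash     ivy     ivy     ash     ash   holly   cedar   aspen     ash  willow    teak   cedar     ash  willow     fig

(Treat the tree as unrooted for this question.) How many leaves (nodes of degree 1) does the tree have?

The leaves are alder, bay, fir, larch, maple, olive, pine, yew.
That is 8 leaves.

8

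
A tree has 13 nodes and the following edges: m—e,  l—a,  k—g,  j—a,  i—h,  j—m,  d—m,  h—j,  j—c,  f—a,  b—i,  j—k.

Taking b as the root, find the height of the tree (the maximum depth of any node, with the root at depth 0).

5

A deepest node is d, reached by b–i–h–j–m–d.
That path has 5 edges, so the height is 5.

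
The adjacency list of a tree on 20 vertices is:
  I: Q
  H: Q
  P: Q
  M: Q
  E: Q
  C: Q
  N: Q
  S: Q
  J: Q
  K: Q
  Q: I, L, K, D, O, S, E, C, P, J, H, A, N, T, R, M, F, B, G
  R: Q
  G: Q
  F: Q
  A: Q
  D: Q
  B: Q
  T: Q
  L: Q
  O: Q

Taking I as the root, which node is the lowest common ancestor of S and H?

Ancestors of S (toward the root): S, Q, I.
Ancestors of H: H, Q, I.
The deepest node appearing in both lists is Q.

Q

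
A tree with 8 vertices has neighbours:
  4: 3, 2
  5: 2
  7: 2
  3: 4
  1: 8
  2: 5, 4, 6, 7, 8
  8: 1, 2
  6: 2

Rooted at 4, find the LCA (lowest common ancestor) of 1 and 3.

4

Ancestors of 1 (toward the root): 1, 8, 2, 4.
Ancestors of 3: 3, 4.
The deepest node appearing in both lists is 4.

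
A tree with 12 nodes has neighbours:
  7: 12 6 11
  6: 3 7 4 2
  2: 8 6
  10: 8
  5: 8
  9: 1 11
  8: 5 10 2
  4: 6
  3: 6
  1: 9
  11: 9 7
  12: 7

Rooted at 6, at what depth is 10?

3

6 – 2 – 8 – 10 — 3 edges.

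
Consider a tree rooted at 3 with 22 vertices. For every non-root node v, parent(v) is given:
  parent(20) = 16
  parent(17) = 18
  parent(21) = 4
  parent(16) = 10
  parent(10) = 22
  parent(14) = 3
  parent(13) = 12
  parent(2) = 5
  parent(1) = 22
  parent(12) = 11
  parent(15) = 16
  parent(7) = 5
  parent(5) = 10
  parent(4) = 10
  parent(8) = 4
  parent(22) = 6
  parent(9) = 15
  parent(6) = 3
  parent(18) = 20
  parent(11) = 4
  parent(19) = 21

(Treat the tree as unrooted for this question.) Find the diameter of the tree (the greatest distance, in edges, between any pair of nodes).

8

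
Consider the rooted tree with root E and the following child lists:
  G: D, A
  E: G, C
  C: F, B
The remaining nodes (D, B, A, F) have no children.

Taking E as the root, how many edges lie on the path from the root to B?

E → C → B — 2 edges.

2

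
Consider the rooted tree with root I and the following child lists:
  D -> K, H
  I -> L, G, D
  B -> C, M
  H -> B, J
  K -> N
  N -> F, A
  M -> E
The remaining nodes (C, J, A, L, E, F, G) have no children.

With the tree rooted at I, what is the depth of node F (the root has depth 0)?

4

Path from I to F: I – D – K – N – F, which has 4 edges.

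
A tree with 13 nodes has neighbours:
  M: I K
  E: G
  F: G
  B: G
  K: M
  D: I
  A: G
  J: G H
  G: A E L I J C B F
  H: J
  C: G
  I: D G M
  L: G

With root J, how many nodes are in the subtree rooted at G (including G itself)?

The subtree rooted at G contains: G, I, F, E, B, L, C, A, M, D, K — 11 nodes.

11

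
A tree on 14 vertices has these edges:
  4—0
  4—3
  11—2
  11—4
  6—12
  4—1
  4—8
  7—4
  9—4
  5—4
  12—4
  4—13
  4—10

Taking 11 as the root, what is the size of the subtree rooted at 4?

12

The subtree rooted at 4 contains: 4, 9, 0, 1, 7, 10, 3, 5, 12, 8, 13, 6 — 12 nodes.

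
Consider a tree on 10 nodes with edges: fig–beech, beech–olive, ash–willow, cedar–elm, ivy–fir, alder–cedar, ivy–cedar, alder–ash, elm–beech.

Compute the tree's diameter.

6

BFS from fig reaches willow last, at distance 6; BFS from willow confirms no node is farther.
Path: fig-beech-elm-cedar-alder-ash-willow.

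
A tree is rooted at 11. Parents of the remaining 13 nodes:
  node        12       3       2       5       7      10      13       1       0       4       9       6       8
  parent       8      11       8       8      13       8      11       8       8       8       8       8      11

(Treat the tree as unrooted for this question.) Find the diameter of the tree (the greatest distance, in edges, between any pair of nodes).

Starting from 7, a farthest node is 4 at distance 4.
One longest path: 7 - 13 - 11 - 8 - 4.
So the diameter is 4.

4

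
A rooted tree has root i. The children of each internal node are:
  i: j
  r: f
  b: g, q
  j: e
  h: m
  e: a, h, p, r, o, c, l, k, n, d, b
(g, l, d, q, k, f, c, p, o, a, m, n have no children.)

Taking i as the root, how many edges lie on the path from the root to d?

i–j–e–d — 3 edges.

3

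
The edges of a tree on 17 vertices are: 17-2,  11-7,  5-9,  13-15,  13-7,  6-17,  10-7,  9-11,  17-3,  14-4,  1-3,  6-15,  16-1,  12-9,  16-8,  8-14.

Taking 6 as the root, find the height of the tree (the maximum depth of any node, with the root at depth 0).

7

A deepest node is 4, reached by 6 → 17 → 3 → 1 → 16 → 8 → 14 → 4.
That path has 7 edges, so the height is 7.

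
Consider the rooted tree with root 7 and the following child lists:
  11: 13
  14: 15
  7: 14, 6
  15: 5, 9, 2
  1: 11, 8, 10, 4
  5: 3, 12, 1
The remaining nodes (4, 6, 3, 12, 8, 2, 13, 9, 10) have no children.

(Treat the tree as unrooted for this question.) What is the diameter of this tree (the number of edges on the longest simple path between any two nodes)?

7

A longest path is 13 – 11 – 1 – 5 – 15 – 14 – 7 – 6, with 7 edges.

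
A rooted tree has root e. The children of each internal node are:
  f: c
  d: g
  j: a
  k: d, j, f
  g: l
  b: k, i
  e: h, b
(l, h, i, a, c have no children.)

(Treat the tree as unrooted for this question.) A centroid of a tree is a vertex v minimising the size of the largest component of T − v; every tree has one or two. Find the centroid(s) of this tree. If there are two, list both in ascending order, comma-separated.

k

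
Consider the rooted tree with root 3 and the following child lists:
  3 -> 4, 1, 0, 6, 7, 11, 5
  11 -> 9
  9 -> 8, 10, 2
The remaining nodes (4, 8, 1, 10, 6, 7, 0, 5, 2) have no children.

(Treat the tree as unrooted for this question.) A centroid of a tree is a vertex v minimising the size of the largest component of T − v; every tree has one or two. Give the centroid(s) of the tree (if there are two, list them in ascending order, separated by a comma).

Removing 3 splits the tree into components of sizes 5, 1, 1, 1, 1, 1, 1; the largest is 5 ≤ ⌊12/2⌋ = 6.
No neighbour of 3 does as well, so 3 is the unique centroid.

3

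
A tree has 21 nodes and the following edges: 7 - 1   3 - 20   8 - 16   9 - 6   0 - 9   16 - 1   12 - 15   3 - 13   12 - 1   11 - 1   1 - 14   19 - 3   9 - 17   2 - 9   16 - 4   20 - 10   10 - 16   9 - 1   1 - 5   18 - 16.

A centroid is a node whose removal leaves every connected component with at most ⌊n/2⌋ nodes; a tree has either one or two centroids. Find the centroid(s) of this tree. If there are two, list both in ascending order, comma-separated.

Delete 1: the remaining components have sizes 9, 5, 2, 1, 1, 1, 1. Max 9 ≤ 10, so 1 is a centroid.
No neighbour of 1 does as well, so 1 is the unique centroid.

1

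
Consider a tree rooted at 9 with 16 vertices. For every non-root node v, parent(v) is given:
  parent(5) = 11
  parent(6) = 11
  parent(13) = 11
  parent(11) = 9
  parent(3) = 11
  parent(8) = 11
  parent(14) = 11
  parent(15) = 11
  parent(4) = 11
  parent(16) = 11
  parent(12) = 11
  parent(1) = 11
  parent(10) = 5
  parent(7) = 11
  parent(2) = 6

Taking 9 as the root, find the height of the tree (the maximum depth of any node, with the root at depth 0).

3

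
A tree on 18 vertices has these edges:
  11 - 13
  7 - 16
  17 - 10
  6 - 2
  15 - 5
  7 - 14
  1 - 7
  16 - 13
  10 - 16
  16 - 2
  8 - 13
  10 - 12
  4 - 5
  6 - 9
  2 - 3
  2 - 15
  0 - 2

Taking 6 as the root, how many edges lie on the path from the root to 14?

6 – 2 – 16 – 7 – 14 — 4 edges.

4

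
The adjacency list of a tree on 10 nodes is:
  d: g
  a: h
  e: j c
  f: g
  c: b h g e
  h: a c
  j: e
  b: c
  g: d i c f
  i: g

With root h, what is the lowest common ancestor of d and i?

g

Ancestors of d (toward the root): d, g, c, h.
Ancestors of i: i, g, c, h.
The deepest node appearing in both lists is g.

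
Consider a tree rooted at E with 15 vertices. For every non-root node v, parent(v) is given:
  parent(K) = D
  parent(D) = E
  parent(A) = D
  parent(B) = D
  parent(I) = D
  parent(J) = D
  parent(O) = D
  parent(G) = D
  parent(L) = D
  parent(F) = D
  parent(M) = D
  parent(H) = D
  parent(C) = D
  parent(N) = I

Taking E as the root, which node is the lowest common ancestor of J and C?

D

J's ancestor chain is J, D, E and C's is C, D, E; they first meet at D.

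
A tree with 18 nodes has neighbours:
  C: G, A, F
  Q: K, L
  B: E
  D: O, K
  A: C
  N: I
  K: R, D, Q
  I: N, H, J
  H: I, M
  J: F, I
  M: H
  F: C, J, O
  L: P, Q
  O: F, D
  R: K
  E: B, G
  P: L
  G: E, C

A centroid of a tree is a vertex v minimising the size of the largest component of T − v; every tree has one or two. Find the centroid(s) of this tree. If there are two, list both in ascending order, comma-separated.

F

Removing F splits the tree into components of sizes 7, 5, 5; the largest is 7 ≤ ⌊18/2⌋ = 9.
Every other node leaves some component of size > 9, so the centroid is unique.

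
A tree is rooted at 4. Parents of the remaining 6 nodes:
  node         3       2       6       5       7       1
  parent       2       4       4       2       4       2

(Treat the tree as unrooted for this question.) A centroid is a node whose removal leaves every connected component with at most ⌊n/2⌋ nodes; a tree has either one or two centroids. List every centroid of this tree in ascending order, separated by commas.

If 2 is removed the pieces have sizes 3, 1, 1, 1, all ≤ ⌊7/2⌋ = 3.
Every other node leaves some component of size > 3, so the centroid is unique.

2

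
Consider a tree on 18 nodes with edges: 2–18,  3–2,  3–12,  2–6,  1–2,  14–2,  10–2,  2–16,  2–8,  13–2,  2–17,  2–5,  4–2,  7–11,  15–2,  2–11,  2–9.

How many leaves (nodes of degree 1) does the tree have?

Exactly 15 nodes have a single neighbour: 1, 4, 5, 6, 7, 8, 9, 10, 12, 13, 14, 15, 16, 17, 18.

15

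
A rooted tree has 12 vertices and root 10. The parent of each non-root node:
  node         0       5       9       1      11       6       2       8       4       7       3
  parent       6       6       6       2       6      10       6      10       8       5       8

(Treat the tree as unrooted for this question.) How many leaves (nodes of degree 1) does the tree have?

7

Degree-1 nodes: 0, 1, 3, 4, 7, 9, 11 — 7 of them.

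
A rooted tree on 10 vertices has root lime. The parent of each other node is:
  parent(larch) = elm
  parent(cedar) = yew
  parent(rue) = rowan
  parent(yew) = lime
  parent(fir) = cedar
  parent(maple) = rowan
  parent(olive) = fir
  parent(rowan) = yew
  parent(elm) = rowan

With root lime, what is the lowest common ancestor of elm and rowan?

Ancestors of elm (toward the root): elm, rowan, yew, lime.
Ancestors of rowan: rowan, yew, lime.
The deepest node appearing in both lists is rowan.

rowan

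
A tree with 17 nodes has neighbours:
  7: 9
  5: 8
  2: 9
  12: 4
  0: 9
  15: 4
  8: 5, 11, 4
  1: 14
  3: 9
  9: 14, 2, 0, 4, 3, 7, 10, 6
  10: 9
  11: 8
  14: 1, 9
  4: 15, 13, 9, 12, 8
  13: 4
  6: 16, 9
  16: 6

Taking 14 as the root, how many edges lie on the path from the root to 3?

14–9–3 — 2 edges.

2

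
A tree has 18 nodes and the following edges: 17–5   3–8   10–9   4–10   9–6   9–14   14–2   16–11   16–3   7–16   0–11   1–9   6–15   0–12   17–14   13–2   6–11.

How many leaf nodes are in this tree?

8

Degree-1 nodes: 1, 4, 5, 7, 8, 12, 13, 15 — 8 of them.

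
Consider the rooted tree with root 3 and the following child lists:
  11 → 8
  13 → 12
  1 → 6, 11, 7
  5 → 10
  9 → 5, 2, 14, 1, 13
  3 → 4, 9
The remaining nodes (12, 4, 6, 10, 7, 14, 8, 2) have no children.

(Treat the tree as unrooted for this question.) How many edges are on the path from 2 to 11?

3

2 – 9 – 1 – 11: 3 edges.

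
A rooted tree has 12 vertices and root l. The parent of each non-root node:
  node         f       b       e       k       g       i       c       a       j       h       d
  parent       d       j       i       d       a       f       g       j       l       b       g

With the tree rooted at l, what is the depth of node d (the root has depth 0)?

4

Path from l to d: l–j–a–g–d, which has 4 edges.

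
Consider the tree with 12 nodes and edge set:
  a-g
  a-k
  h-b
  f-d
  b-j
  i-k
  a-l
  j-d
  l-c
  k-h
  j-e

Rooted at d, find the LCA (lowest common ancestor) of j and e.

Ancestors of j (toward the root): j, d.
Ancestors of e: e, j, d.
The deepest node appearing in both lists is j.

j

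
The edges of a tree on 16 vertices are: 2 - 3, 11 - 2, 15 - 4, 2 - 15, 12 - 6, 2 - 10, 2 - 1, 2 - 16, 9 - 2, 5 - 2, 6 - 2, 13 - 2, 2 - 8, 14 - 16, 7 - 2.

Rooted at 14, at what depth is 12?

4

14 – 16 – 2 – 6 – 12 — 4 edges.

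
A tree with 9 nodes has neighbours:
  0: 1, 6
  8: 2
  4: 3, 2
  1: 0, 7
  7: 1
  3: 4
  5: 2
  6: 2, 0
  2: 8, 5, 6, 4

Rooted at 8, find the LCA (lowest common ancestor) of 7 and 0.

0

Ancestors of 7 (toward the root): 7, 1, 0, 6, 2, 8.
Ancestors of 0: 0, 6, 2, 8.
The deepest node appearing in both lists is 0.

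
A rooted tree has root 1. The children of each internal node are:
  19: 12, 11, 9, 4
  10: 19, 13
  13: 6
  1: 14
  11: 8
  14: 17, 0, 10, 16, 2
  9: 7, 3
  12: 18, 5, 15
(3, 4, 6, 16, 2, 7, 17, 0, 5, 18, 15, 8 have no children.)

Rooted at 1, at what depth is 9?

4

Climbing from 9 to the root: 9 → 19 → 10 → 14 → 1. That's 4 steps.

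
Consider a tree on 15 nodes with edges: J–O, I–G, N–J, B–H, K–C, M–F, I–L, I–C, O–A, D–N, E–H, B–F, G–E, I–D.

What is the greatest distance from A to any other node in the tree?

The node farthest from A is M, via A-O-J-N-D-I-G-E-H-B-F-M — 11 edges.

11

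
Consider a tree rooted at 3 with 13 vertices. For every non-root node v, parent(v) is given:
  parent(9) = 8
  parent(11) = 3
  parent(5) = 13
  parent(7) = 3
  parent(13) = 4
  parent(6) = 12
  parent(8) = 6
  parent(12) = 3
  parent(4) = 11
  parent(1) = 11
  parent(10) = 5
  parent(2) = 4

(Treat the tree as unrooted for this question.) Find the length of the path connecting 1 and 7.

3

1 - 11 - 3 - 7: 3 edges.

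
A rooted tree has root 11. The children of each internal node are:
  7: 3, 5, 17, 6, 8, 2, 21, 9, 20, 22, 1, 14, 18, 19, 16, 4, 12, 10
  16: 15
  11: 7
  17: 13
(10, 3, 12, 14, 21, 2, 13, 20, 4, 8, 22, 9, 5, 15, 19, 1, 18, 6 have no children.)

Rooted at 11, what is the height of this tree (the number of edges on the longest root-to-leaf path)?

3

15 sits deepest: 11 → 7 → 16 → 15 — 3 edges from the root.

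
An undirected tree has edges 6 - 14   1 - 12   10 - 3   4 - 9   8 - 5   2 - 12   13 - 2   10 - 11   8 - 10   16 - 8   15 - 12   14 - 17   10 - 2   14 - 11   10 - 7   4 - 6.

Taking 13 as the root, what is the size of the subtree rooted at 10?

The subtree rooted at 10 contains: 10, 8, 7, 11, 3, 5, 16, 14, 6, 17, 4, 9 — 12 nodes.

12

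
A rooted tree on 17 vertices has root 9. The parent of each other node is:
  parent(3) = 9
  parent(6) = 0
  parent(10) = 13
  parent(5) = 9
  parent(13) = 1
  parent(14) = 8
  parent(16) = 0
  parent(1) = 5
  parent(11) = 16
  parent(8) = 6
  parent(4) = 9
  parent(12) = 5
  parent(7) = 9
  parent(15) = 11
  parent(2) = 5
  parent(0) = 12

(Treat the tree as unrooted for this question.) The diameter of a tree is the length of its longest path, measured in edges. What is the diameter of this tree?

8

Starting from 15, a farthest node is 10 at distance 8.
One longest path: 15-11-16-0-12-5-1-13-10.
So the diameter is 8.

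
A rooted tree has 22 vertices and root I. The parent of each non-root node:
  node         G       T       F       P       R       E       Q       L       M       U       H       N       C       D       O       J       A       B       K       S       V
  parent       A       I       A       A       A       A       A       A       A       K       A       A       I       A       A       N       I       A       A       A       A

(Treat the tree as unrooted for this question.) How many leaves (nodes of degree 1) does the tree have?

18

The leaves are B, C, D, E, F, G, H, J, L, M, O, P, Q, R, S, T, U, V.
That is 18 leaves.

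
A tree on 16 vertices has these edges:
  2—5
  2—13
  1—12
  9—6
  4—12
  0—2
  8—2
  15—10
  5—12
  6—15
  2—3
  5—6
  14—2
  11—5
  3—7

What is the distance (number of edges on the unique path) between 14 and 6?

3

14 - 2 - 5 - 6: 3 edges.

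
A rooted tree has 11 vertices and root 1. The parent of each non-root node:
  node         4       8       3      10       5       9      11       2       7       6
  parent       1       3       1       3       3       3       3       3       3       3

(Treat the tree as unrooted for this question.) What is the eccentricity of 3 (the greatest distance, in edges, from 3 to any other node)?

2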